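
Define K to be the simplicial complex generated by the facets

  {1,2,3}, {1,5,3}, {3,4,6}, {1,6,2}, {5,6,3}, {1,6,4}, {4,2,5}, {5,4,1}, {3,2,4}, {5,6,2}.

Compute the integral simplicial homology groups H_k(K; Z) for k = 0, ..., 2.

Order the vertices as 1 < 2 < 3 < 4 < 5 < 6. Listing each simplex with vertices in this order, K has dimension 2 with simplices:

  0-simplices (6): [1], [2], [3], [4], [5], [6]
  1-simplices (15): [1,2], [1,3], [1,4], [1,5], [1,6], [2,3], [2,4], [2,5], [2,6], [3,4], [3,5], [3,6], [4,5], [4,6], [5,6]
  2-simplices (10): [1,2,3], [1,2,6], [1,3,5], [1,4,5], [1,4,6], [2,3,4], [2,4,5], [2,5,6], [3,4,6], [3,5,6]

Hence C_0 ≅ Z^6, C_1 ≅ Z^15, C_2 ≅ Z^10.

∂_1: C_1 → C_0 maps an edge to its endpoints' difference, ∂[p,q] = q − p.
The 6×15 boundary matrix has rank 5 and Smith normal form diag(1,1,1,1,1).

The boundary map ∂_2: C_2 → C_1 acts by ∂[p,q,r] = [q,r] − [p,r] + [p,q]. For instance
  ∂[1,3,5] = [3,5] − [1,5] + [1,3],
  ∂[3,4,6] = [4,6] − [3,6] + [3,4].
As a 15×10 matrix over Z this has rank 10, with invariant factors (1,1,1,1,1,1,1,1,1,2).

Now H_k = ker ∂_k / im ∂_{k+1}, so:

  H_0: rank C_0 − rank ∂_1 = 6 − 5 = 1, and the invariant factors of ∂_1 are all 1, so H_0 = Z.
  H_1: rank ker ∂_1 − rank ∂_2 = (15 − 5) − 10 = 0, and ∂_2 has invariant factor 2 > 1, so H_1 = Z/2Z.
  H_2: rank ker ∂_2 − rank ∂_3 = (10 − 10) − 0 = 0, and there is no ∂_3, so H_2 = 0.

As a check, the Euler characteristic is 6 − 15 + 10 = 1, which agrees with 1 − 0 + 0 = 1.

H_0 ≅ Z,  H_1 ≅ Z/2Z,  H_2 = 0.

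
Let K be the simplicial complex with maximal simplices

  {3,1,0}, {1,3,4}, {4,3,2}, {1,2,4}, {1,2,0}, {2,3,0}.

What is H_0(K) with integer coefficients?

Fix the vertex order 0 < 1 < 2 < 3 < 4 and write every simplex with vertices in increasing order. Then dim K = 2 and the simplices of K are:

  0-simplices (5): [0], [1], [2], [3], [4]
  1-simplices (9): [0,1], [0,2], [0,3], [1,2], [1,3], [1,4], [2,3], [2,4], [3,4]
  2-simplices (6): [0,1,2], [0,1,3], [0,2,3], [1,2,4], [1,3,4], [2,3,4]

Hence C_0 ≅ Z^5, C_1 ≅ Z^9, C_2 ≅ Z^6.

∂_1: C_1 → C_0 sends each edge [p,q] (with p < q) to q − p. For instance
  ∂[3,4] = [4] − [3].
This gives a 5×9 integer matrix of rank 4; reducing to Smith normal form yields diagonal entries (1,1,1,1).

The boundary map ∂_2: C_2 → C_1 maps a triangle to the signed sum of its edges. For instance
  ∂[0,2,3] = [2,3] − [0,3] + [0,2],
  ∂[0,1,3] = [1,3] − [0,3] + [0,1].
This gives a 9×6 integer matrix of rank 5; reducing to Smith normal form yields diagonal entries (1,1,1,1,1).

Computing H_k = (kernel of ∂_k) / (image of ∂_{k+1}):

  H_0: rank C_0 − rank ∂_1 = 5 − 4 = 1, and the invariant factors of ∂_1 are all 1, so H_0 ≅ Z.

H_0 = Z.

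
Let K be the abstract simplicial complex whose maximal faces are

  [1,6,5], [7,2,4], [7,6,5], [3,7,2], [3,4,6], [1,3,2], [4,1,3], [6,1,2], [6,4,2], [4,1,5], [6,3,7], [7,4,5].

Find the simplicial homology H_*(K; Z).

H_0 = Z,  H_1 = Z_2,  H_2 = 0.

K has 7 vertices, 18 edges, 12 triangles.
rank ∂_0 = 0, rank ∂_1 = 6 ⇒ b_0 = 7 − 0 − 6 = 1; all invariant factors of ∂_1 are 1 so no torsion. So H_0 = Z.
rank ∂_1 = 6, rank ∂_2 = 12 ⇒ b_1 = 18 − 6 − 12 = 0; ∂_2 has invariant factor(s) [2] giving torsion. So H_1 = Z_2.
rank ∂_2 = 12, rank ∂_3 = 0 ⇒ b_2 = 12 − 12 − 0 = 0. So H_2 = 0.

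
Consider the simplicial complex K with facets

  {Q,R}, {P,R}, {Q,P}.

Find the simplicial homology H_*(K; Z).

We work with the vertex ordering P < Q < R. The simplices of K, each written with vertices in increasing order, are:

  0-simplices (3): P, Q, R
  1-simplices (3): PQ, PR, QR

giving chain groups C_0 ≅ Z^3, C_1 ≅ Z^3.

∂_1: C_1 → C_0 sends each edge [p,q] (with p < q) to q − p.
The resulting 3×3 matrix has rank 2, and its Smith normal form has invariant factors (1,1).

Now H_k = ker ∂_k / im ∂_{k+1}, so:

  H_0: rank C_0 − rank ∂_1 = 3 − 2 = 1, and the invariant factors of ∂_1 are all 1, so H_0 ≅ Z.
  H_1: rank ker ∂_1 − rank ∂_2 = (3 − 2) − 0 = 1, and there is no ∂_2, so H_1 ≅ Z.

As a check, the Euler characteristic is 3 − 3 = 0, which agrees with 1 − 1 = 0.

H_0 = Z,  H_1 = Z.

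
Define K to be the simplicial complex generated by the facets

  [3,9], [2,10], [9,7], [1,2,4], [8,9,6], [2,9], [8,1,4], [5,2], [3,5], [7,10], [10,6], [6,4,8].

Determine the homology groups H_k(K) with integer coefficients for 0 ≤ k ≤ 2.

H_0 ≅ Z,  H_1 ≅ Z^4,  H_2 = 0.

Take the total order 1 < 2 < 3 < 4 < 5 < 6 < 7 < 8 < 9 < 10 on the vertex set. Then K (dimension 2) consists of the simplices:

  0-simplices (10): [1], [2], [3], [4], [5], [6], [7], [8], [9], [10]
  1-simplices (17): [1,2], [1,4], [1,8], [2,4], [2,5], [2,9], [2,10], [3,5], [3,9], [4,6], [4,8], [6,8], [6,9], [6,10], [7,9], [7,10], [8,9]
  2-simplices (4): [1,2,4], [1,4,8], [4,6,8], [6,8,9]

so the chain groups are C_0 ≅ Z^10, C_1 ≅ Z^17, C_2 ≅ Z^4.

Boundary ∂_1: C_1 → C_0 is given by ∂[p,q] = [q] − [p]. For instance
  ∂[6,9] = [9] − [6].
The resulting 10×17 matrix has rank 9, and its Smith normal form has invariant factors (1,1,1,1,1,1,1,1,1).

The boundary map ∂_2: C_2 → C_1 acts by ∂[p,q,r] = [q,r] − [p,r] + [p,q]. For instance
  ∂[1,2,4] = [2,4] − [1,4] + [1,2],
  ∂[4,6,8] = [6,8] − [4,8] + [4,6].
The 17×4 boundary matrix has rank 4 and Smith normal form diag(1,1,1,1).

Computing H_k = (kernel of ∂_k) / (image of ∂_{k+1}):

  H_0: rank C_0 − rank ∂_1 = 10 − 9 = 1, and the invariant factors of ∂_1 are all 1, so H_0 = Z.
  H_1: rank ker ∂_1 − rank ∂_2 = (17 − 9) − 4 = 4, and the invariant factors of ∂_2 are all 1, so H_1 = Z^4.
  H_2: rank ker ∂_2 − rank ∂_3 = (4 − 4) − 0 = 0, and there is no ∂_3, so H_2 = 0.

As a check, the Euler characteristic is 10 − 17 + 4 = -3, which agrees with 1 − 4 + 0 = -3.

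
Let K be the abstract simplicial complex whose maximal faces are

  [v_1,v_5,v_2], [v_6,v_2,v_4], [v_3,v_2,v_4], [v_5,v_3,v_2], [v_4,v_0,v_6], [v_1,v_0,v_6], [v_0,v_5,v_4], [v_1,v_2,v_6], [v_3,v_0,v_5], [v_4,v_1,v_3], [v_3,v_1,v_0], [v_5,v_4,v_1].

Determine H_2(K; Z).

K has 7 vertices, 18 edges, 12 triangles.
rank ∂_2 = 12, rank ∂_3 = 0 ⇒ b_2 = 12 − 12 − 0 = 0. So H_2 = 0.

H_2 = 0.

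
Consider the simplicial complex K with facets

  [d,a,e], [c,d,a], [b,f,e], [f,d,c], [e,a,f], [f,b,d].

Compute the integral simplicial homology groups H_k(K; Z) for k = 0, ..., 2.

Order the vertices as a < b < c < d < e < f. Listing each simplex with vertices in this order, K has dimension 2 with simplices:

  0-simplices (6): a, b, c, d, e, f
  1-simplices (12): ac, ad, ae, af, bd, be, bf, cd, cf, de, df, ef
  2-simplices (6): acd, ade, aef, bdf, bef, cdf

Hence C_0 ≅ Z^6, C_1 ≅ Z^12, C_2 ≅ Z^6.

Boundary ∂_1: C_1 → C_0 sends each edge [p,q] (with p < q) to q − p. For instance
  ∂ae = e − a.
The resulting 6×12 matrix has rank 5, and its Smith normal form has invariant factors (1,1,1,1,1).

Boundary ∂_2: C_2 → C_1 maps a triangle to the signed sum of its edges. For instance
  ∂ade = de − ae + ad,
  ∂bef = ef − bf + be.
This gives a 12×6 integer matrix of rank 6; reducing to Smith normal form yields diagonal entries (1,1,1,1,1,1).

From H_k ≅ ker(∂_k) / im(∂_{k+1}) we obtain:

  H_0: rank C_0 − rank ∂_1 = 6 − 5 = 1, and the invariant factors of ∂_1 are all 1, so H_0 = Z.
  H_1: rank ker ∂_1 − rank ∂_2 = (12 − 5) − 6 = 1, and the invariant factors of ∂_2 are all 1, so H_1 = Z.
  H_2: rank ker ∂_2 − rank ∂_3 = (6 − 6) − 0 = 0, and there is no ∂_3, so H_2 = 0.

H_0 ≅ Z,  H_1 ≅ Z,  H_2 = 0.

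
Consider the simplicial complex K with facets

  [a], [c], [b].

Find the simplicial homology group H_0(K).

Fix the vertex order a < b < c and write every simplex with vertices in increasing order. Then dim K = 0 and the simplices of K are:

  0-simplices (3): a, b, c

so the chain groups are C_0 ≅ Z^3.

Reading off H_k = ker ∂_k / im ∂_{k+1}:

  H_0: rank C_0 − rank ∂_1 = 3 − 0 = 3, and there is no ∂_1, so H_0 ≅ Z^3.

(K is a triangulation of a set of 3 points.)

H_0 ≅ Z^3.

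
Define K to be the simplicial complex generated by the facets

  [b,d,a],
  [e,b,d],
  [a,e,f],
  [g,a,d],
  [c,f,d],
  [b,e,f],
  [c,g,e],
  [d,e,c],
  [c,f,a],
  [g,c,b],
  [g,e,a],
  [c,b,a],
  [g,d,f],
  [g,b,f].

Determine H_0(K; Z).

H_0 ≅ Z.

We work with the vertex ordering a < b < c < d < e < f < g. The simplices of K, each written with vertices in increasing order, are:

  0-simplices (7): a, b, c, d, e, f, g
  1-simplices (21): ab, ac, ad, ae, af, ag, bc, bd, be, bf, bg, cd, ce, cf, cg, de, df, dg, ef, eg, fg
  2-simplices (14): abc, abd, acf, adg, aef, aeg, bcg, bde, bef, bfg, cde, cdf, ceg, dfg

Hence C_0 ≅ Z^7, C_1 ≅ Z^21, C_2 ≅ Z^14.

The boundary map ∂_1: C_1 → C_0 is given by ∂[p,q] = [q] − [p]. For instance
  ∂eg = g − e.
The 7×21 boundary matrix has rank 6 and Smith normal form diag(1,1,1,1,1,1).

The boundary map ∂_2: C_2 → C_1 acts by ∂[p,q,r] = [q,r] − [p,r] + [p,q]. For instance
  ∂cde = de − ce + cd,
  ∂cdf = df − cf + cd.
The resulting 21×14 matrix has rank 13, and its Smith normal form has invariant factors (1,1,1,1,1,1,1,1,1,1,1,1,1).

Computing H_k = (kernel of ∂_k) / (image of ∂_{k+1}):

  H_0: rank C_0 − rank ∂_1 = 7 − 6 = 1, and the invariant factors of ∂_1 are all 1, so H_0 ≅ Z.

(K is a triangulation of the torus T^2.)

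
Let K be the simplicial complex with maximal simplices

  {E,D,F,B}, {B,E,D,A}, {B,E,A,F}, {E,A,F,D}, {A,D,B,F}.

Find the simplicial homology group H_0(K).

Order the vertices as A < B < D < E < F. Listing each simplex with vertices in this order, K has dimension 3 with simplices:

  0-simplices (5): A, B, D, E, F
  1-simplices (10): AB, AD, AE, AF, BD, BE, BF, DE, DF, EF
  2-simplices (10): ABD, ABE, ABF, ADE, ADF, AEF, BDE, BDF, BEF, DEF
  3-simplices (5): ABDE, ABDF, ABEF, ADEF, BDEF

giving chain groups C_0 ≅ Z^5, C_1 ≅ Z^10, C_2 ≅ Z^10, C_3 ≅ Z^5.

∂_1: C_1 → C_0 maps an edge to its endpoints' difference, ∂[p,q] = q − p. For instance
  ∂DE = E − D.
This gives a 5×10 integer matrix of rank 4; reducing to Smith normal form yields diagonal entries (1,1,1,1).

The boundary map ∂_2: C_2 → C_1 maps a triangle to the signed sum of its edges. For instance
  ∂ABE = BE − AE + AB,
  ∂BDF = DF − BF + BD.
The resulting 10×10 matrix has rank 6, and its Smith normal form has invariant factors (1,1,1,1,1,1).

The boundary map ∂_3: C_3 → C_2 sends each 3-simplex σ to the alternating sum Σ_i (−1)^i (σ with its i-th vertex removed). For instance
  ∂ABDF = BDF − ADF + ABF − ABD,
  ∂ABDE = BDE − ADE + ABE − ABD.
The resulting 10×5 matrix has rank 4, and its Smith normal form has invariant factors (1,1,1,1).

Now H_k = ker ∂_k / im ∂_{k+1}, so:

  H_0: rank C_0 − rank ∂_1 = 5 − 4 = 1, and the invariant factors of ∂_1 are all 1, so H_0 = Z.

H_0 ≅ Z.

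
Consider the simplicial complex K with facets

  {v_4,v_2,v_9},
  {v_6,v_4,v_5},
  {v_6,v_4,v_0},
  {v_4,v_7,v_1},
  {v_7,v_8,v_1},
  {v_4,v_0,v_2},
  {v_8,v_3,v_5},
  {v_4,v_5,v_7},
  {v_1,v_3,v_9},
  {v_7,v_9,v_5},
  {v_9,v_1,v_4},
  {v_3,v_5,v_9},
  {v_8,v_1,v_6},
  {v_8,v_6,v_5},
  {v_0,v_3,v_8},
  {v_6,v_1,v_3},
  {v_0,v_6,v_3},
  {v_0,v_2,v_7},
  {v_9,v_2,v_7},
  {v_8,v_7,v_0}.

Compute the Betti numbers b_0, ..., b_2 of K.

b_0 = 1, b_1 = 1, b_2 = 0.

Order the vertices as v_0 < v_1 < v_2 < v_3 < v_4 < v_5 < v_6 < v_7 < v_8 < v_9. Listing each simplex with vertices in this order, K has dimension 2 with simplices:

  0-simplices (10): [v_0], [v_1], [v_2], [v_3], [v_4], [v_5], [v_6], [v_7], [v_8], [v_9]
  1-simplices (30): (30 of them)
  2-simplices (20): (20 of them)

Hence C_0 ≅ Z^10, C_1 ≅ Z^30, C_2 ≅ Z^20.

∂_1: C_1 → C_0 sends each edge [p,q] (with p < q) to q − p. For instance
  ∂[v_1,v_3] = [v_3] − [v_1].
The resulting 10×30 matrix has rank 9, and its Smith normal form has invariant factors (1,1,1,1,1,1,1,1,1).

The boundary map ∂_2: C_2 → C_1 maps a triangle to the signed sum of its edges. For instance
  ∂[v_5,v_7,v_9] = [v_7,v_9] − [v_5,v_9] + [v_5,v_7],
  ∂[v_5,v_6,v_8] = [v_6,v_8] − [v_5,v_8] + [v_5,v_6].
This gives a 30×20 integer matrix of rank 20; reducing to Smith normal form yields diagonal entries (1,1,1,1,1,1,1,1,1,1,1,1,1,1,1,1,1,1,1,2).

From H_k ≅ ker(∂_k) / im(∂_{k+1}) we obtain:

  H_0: rank C_0 − rank ∂_1 = 10 − 9 = 1, and the invariant factors of ∂_1 are all 1, so H_0 ≅ Z.
  H_1: rank ker ∂_1 − rank ∂_2 = (30 − 9) − 20 = 1, and ∂_2 has invariant factor 2 > 1, so H_1 ≅ Z ⊕ Z/2.
  H_2: rank ker ∂_2 − rank ∂_3 = (20 − 20) − 0 = 0, and there is no ∂_3, so H_2 ≅ 0.

Hence the Betti numbers are b_0 = 1, b_1 = 1, b_2 = 0.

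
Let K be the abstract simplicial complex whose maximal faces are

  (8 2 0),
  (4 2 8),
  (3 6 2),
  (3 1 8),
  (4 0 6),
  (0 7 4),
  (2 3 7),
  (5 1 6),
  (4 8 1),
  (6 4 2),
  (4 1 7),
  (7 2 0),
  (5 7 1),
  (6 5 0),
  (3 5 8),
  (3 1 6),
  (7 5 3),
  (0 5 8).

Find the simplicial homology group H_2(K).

Take the total order 0 < 1 < 2 < 3 < 4 < 5 < 6 < 7 < 8 on the vertex set. Then K (dimension 2) consists of the simplices:

  0-simplices (9): [0], [1], [2], [3], [4], [5], [6], [7], [8]
  1-simplices (27): (27 of them)
  2-simplices (18): [0,2,7], [0,2,8], [0,4,6], [0,4,7], [0,5,6], [0,5,8], [1,3,6], [1,3,8], [1,4,7], [1,4,8], [1,5,6], [1,5,7], [2,3,6], [2,3,7], [2,4,6], [2,4,8], [3,5,7], [3,5,8]

so the chain groups are C_0 ≅ Z^9, C_1 ≅ Z^27, C_2 ≅ Z^18.

Boundary ∂_1: C_1 → C_0 maps an edge to its endpoints' difference, ∂[p,q] = q − p. For instance
  ∂[0,4] = [4] − [0].
This gives a 9×27 integer matrix of rank 8; reducing to Smith normal form yields diagonal entries (1,1,1,1,1,1,1,1).

∂_2: C_2 → C_1 maps a triangle to the signed sum of its edges. For instance
  ∂[2,4,6] = [4,6] − [2,6] + [2,4],
  ∂[0,4,7] = [4,7] − [0,7] + [0,4].
The resulting 27×18 matrix has rank 18, and its Smith normal form has invariant factors (1,1,1,1,1,1,1,1,1,1,1,1,1,1,1,1,1,2).

Computing H_k = (kernel of ∂_k) / (image of ∂_{k+1}):

  H_2: rank ker ∂_2 − rank ∂_3 = (18 − 18) − 0 = 0, and there is no ∂_3, so H_2 ≅ 0.

H_2 = 0.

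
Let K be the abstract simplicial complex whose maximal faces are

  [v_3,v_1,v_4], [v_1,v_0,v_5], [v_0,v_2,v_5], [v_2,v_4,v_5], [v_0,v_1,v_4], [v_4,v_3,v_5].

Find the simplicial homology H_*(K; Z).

H_0 = Z,  H_1 = Z,  H_2 = 0.

We work with the vertex ordering v_0 < v_1 < v_2 < v_3 < v_4 < v_5. The simplices of K, each written with vertices in increasing order, are:

  0-simplices (6): [v_0], [v_1], [v_2], [v_3], [v_4], [v_5]
  1-simplices (12): [v_0,v_1], [v_0,v_2], [v_0,v_4], [v_0,v_5], [v_1,v_3], [v_1,v_4], [v_1,v_5], [v_2,v_4], [v_2,v_5], [v_3,v_4], [v_3,v_5], [v_4,v_5]
  2-simplices (6): [v_0,v_1,v_4], [v_0,v_1,v_5], [v_0,v_2,v_5], [v_1,v_3,v_4], [v_2,v_4,v_5], [v_3,v_4,v_5]

Hence C_0 ≅ Z^6, C_1 ≅ Z^12, C_2 ≅ Z^6.

∂_1: C_1 → C_0 is given by ∂[p,q] = [q] − [p]. For instance
  ∂[v_0,v_2] = [v_2] − [v_0].
This gives a 6×12 integer matrix of rank 5; reducing to Smith normal form yields diagonal entries (1,1,1,1,1).

Boundary ∂_2: C_2 → C_1 acts by ∂[p,q,r] = [q,r] − [p,r] + [p,q]. For instance
  ∂[v_0,v_1,v_4] = [v_1,v_4] − [v_0,v_4] + [v_0,v_1],
  ∂[v_1,v_3,v_4] = [v_3,v_4] − [v_1,v_4] + [v_1,v_3].
The resulting 12×6 matrix has rank 6, and its Smith normal form has invariant factors (1,1,1,1,1,1).

From H_k ≅ ker(∂_k) / im(∂_{k+1}) we obtain:

  H_0: rank C_0 − rank ∂_1 = 6 − 5 = 1, and the invariant factors of ∂_1 are all 1, so H_0 ≅ Z.
  H_1: rank ker ∂_1 − rank ∂_2 = (12 − 5) − 6 = 1, and the invariant factors of ∂_2 are all 1, so H_1 ≅ Z.
  H_2: rank ker ∂_2 − rank ∂_3 = (6 − 6) − 0 = 0, and there is no ∂_3, so H_2 ≅ 0.

As a check, the Euler characteristic is 6 − 12 + 6 = 0, which agrees with 1 − 1 + 0 = 0.
(K is a triangulation of the cylinder S^1 x I.)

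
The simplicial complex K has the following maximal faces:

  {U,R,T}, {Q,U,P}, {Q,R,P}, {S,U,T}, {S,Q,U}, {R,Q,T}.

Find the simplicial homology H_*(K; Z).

H_0 ≅ Z,  H_1 ≅ Z,  H_2 = 0.

We work with the vertex ordering P < Q < R < S < T < U. The simplices of K, each written with vertices in increasing order, are:

  0-simplices (6): P, Q, R, S, T, U
  1-simplices (12): PQ, PR, PU, QR, QS, QT, QU, RT, RU, ST, SU, TU
  2-simplices (6): PQR, PQU, QRT, QSU, RTU, STU

giving chain groups C_0 ≅ Z^6, C_1 ≅ Z^12, C_2 ≅ Z^6.

∂_1: C_1 → C_0 is given by ∂[p,q] = [q] − [p].
The 6×12 boundary matrix has rank 5 and Smith normal form diag(1,1,1,1,1).

Boundary ∂_2: C_2 → C_1 sends each 2-simplex [p,q,r] to [q,r] − [p,r] + [p,q]. For instance
  ∂PQU = QU − PU + PQ,
  ∂QRT = RT − QT + QR.
As a 12×6 matrix over Z this has rank 6, with invariant factors (1,1,1,1,1,1).

Computing H_k = (kernel of ∂_k) / (image of ∂_{k+1}):

  H_0: rank C_0 − rank ∂_1 = 6 − 5 = 1, and the invariant factors of ∂_1 are all 1, so H_0 = Z.
  H_1: rank ker ∂_1 − rank ∂_2 = (12 − 5) − 6 = 1, and the invariant factors of ∂_2 are all 1, so H_1 = Z.
  H_2: rank ker ∂_2 − rank ∂_3 = (6 − 6) − 0 = 0, and there is no ∂_3, so H_2 = 0.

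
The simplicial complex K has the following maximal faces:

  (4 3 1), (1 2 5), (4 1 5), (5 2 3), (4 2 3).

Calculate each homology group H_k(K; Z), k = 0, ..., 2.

H_0 = Z,  H_1 = Z,  H_2 = 0.

Take the total order 1 < 2 < 3 < 4 < 5 on the vertex set. Then K (dimension 2) consists of the simplices:

  0-simplices (5): [1], [2], [3], [4], [5]
  1-simplices (10): [1,2], [1,3], [1,4], [1,5], [2,3], [2,4], [2,5], [3,4], [3,5], [4,5]
  2-simplices (5): [1,2,5], [1,3,4], [1,4,5], [2,3,4], [2,3,5]

so the chain groups are C_0 ≅ Z^5, C_1 ≅ Z^10, C_2 ≅ Z^5.

Boundary ∂_1: C_1 → C_0 sends each edge [p,q] (with p < q) to q − p. For instance
  ∂[4,5] = [5] − [4].
The resulting 5×10 matrix has rank 4, and its Smith normal form has invariant factors (1,1,1,1).

Boundary ∂_2: C_2 → C_1 maps a triangle to the signed sum of its edges. For instance
  ∂[1,4,5] = [4,5] − [1,5] + [1,4],
  ∂[2,3,5] = [3,5] − [2,5] + [2,3].
The 10×5 boundary matrix has rank 5 and Smith normal form diag(1,1,1,1,1).

Now H_k = ker ∂_k / im ∂_{k+1}, so:

  H_0: rank C_0 − rank ∂_1 = 5 − 4 = 1, and the invariant factors of ∂_1 are all 1, so H_0 ≅ Z.
  H_1: rank ker ∂_1 − rank ∂_2 = (10 − 4) − 5 = 1, and the invariant factors of ∂_2 are all 1, so H_1 ≅ Z.
  H_2: rank ker ∂_2 − rank ∂_3 = (5 − 5) − 0 = 0, and there is no ∂_3, so H_2 ≅ 0.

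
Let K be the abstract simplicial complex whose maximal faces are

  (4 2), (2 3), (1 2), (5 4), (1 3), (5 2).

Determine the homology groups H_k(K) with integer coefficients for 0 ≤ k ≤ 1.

H_0 = Z,  H_1 = Z^2.

We work with the vertex ordering 1 < 2 < 3 < 4 < 5. The simplices of K, each written with vertices in increasing order, are:

  0-simplices (5): [1], [2], [3], [4], [5]
  1-simplices (6): [1,2], [1,3], [2,3], [2,4], [2,5], [4,5]

Hence C_0 ≅ Z^5, C_1 ≅ Z^6.

Boundary ∂_1: C_1 → C_0 sends each edge [p,q] (with p < q) to q − p. For instance
  ∂[2,4] = [4] − [2].
The resulting 5×6 matrix has rank 4, and its Smith normal form has invariant factors (1,1,1,1).

From H_k ≅ ker(∂_k) / im(∂_{k+1}) we obtain:

  H_0: rank C_0 − rank ∂_1 = 5 − 4 = 1, and the invariant factors of ∂_1 are all 1, so H_0 ≅ Z.
  H_1: rank ker ∂_1 − rank ∂_2 = (6 − 4) − 0 = 2, and there is no ∂_2, so H_1 ≅ Z^2.

(K is a triangulation of a wedge of 2 circles.)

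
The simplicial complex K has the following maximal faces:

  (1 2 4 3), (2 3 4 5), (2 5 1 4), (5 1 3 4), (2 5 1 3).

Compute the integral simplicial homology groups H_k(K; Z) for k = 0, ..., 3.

H_0 ≅ Z,  H_1 = 0,  H_2 = 0,  H_3 ≅ Z.

Fix the vertex order 1 < 2 < 3 < 4 < 5 and write every simplex with vertices in increasing order. Then dim K = 3 and the simplices of K are:

  0-simplices (5): [1], [2], [3], [4], [5]
  1-simplices (10): [1,2], [1,3], [1,4], [1,5], [2,3], [2,4], [2,5], [3,4], [3,5], [4,5]
  2-simplices (10): [1,2,3], [1,2,4], [1,2,5], [1,3,4], [1,3,5], [1,4,5], [2,3,4], [2,3,5], [2,4,5], [3,4,5]
  3-simplices (5): [1,2,3,4], [1,2,3,5], [1,2,4,5], [1,3,4,5], [2,3,4,5]

giving chain groups C_0 ≅ Z^5, C_1 ≅ Z^10, C_2 ≅ Z^10, C_3 ≅ Z^5.

The boundary map ∂_1: C_1 → C_0 maps an edge to its endpoints' difference, ∂[p,q] = q − p. For instance
  ∂[1,5] = [5] − [1].
This gives a 5×10 integer matrix of rank 4; reducing to Smith normal form yields diagonal entries (1,1,1,1).

Boundary ∂_2: C_2 → C_1 maps a triangle to the signed sum of its edges. For instance
  ∂[2,3,5] = [3,5] − [2,5] + [2,3],
  ∂[2,3,4] = [3,4] − [2,4] + [2,3].
The 10×10 boundary matrix has rank 6 and Smith normal form diag(1,1,1,1,1,1).

The boundary map ∂_3: C_3 → C_2 sends each 3-simplex σ to the alternating sum Σ_i (−1)^i (σ with its i-th vertex removed). For instance
  ∂[1,2,3,4] = [2,3,4] − [1,3,4] + [1,2,4] − [1,2,3],
  ∂[1,3,4,5] = [3,4,5] − [1,4,5] + [1,3,5] − [1,3,4].
This gives a 10×5 integer matrix of rank 4; reducing to Smith normal form yields diagonal entries (1,1,1,1).

From H_k ≅ ker(∂_k) / im(∂_{k+1}) we obtain:

  H_0: rank C_0 − rank ∂_1 = 5 − 4 = 1, and the invariant factors of ∂_1 are all 1, so H_0 ≅ Z.
  H_1: rank ker ∂_1 − rank ∂_2 = (10 − 4) − 6 = 0, and the invariant factors of ∂_2 are all 1, so H_1 ≅ 0.
  H_2: rank ker ∂_2 − rank ∂_3 = (10 − 6) − 4 = 0, and the invariant factors of ∂_3 are all 1, so H_2 ≅ 0.
  H_3: rank ker ∂_3 − rank ∂_4 = (5 − 4) − 0 = 1, and there is no ∂_4, so H_3 ≅ Z.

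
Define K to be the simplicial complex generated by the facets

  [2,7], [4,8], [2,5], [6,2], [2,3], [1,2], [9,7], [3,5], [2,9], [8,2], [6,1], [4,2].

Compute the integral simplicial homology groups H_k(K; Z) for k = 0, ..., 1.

We work with the vertex ordering 1 < 2 < 3 < 4 < 5 < 6 < 7 < 8 < 9. The simplices of K, each written with vertices in increasing order, are:

  0-simplices (9): [1], [2], [3], [4], [5], [6], [7], [8], [9]
  1-simplices (12): [1,2], [1,6], [2,3], [2,4], [2,5], [2,6], [2,7], [2,8], [2,9], [3,5], [4,8], [7,9]

so the chain groups are C_0 ≅ Z^9, C_1 ≅ Z^12.

The boundary map ∂_1: C_1 → C_0 is given by ∂[p,q] = [q] − [p]. For instance
  ∂[1,6] = [6] − [1].
This gives a 9×12 integer matrix of rank 8; reducing to Smith normal form yields diagonal entries (1,1,1,1,1,1,1,1).

From H_k ≅ ker(∂_k) / im(∂_{k+1}) we obtain:

  H_0: rank C_0 − rank ∂_1 = 9 − 8 = 1, and the invariant factors of ∂_1 are all 1, so H_0 ≅ Z.
  H_1: rank ker ∂_1 − rank ∂_2 = (12 − 8) − 0 = 4, and there is no ∂_2, so H_1 ≅ Z^4.

As a check, the Euler characteristic is 9 − 12 = -3, which agrees with 1 − 4 = -3.
(K is a triangulation of a wedge of 4 circles.)

H_0 = Z,  H_1 = Z^4.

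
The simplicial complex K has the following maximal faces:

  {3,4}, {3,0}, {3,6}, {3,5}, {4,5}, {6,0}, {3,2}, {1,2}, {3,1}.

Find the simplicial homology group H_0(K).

H_0 = Z.

Fix the vertex order 0 < 1 < 2 < 3 < 4 < 5 < 6 and write every simplex with vertices in increasing order. Then dim K = 1 and the simplices of K are:

  0-simplices (7): [0], [1], [2], [3], [4], [5], [6]
  1-simplices (9): [0,3], [0,6], [1,2], [1,3], [2,3], [3,4], [3,5], [3,6], [4,5]

so the chain groups are C_0 ≅ Z^7, C_1 ≅ Z^9.

The boundary map ∂_1: C_1 → C_0 is given by ∂[p,q] = [q] − [p].
This gives a 7×9 integer matrix of rank 6; reducing to Smith normal form yields diagonal entries (1,1,1,1,1,1).

Computing H_k = (kernel of ∂_k) / (image of ∂_{k+1}):

  H_0: rank C_0 − rank ∂_1 = 7 − 6 = 1, and the invariant factors of ∂_1 are all 1, so H_0 = Z.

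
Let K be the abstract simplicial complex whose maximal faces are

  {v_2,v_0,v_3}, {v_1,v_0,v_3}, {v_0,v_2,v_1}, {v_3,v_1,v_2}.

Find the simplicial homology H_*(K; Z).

K has 4 vertices, 6 edges, 4 triangles.
rank ∂_0 = 0, rank ∂_1 = 3 ⇒ b_0 = 4 − 0 − 3 = 1; all invariant factors of ∂_1 are 1 so no torsion. So H_0 ≅ Z.
rank ∂_1 = 3, rank ∂_2 = 3 ⇒ b_1 = 6 − 3 − 3 = 0; all invariant factors of ∂_2 are 1 so no torsion. So H_1 ≅ 0.
rank ∂_2 = 3, rank ∂_3 = 0 ⇒ b_2 = 4 − 3 − 0 = 1. So H_2 ≅ Z.

H_0 ≅ Z,  H_1 = 0,  H_2 ≅ Z.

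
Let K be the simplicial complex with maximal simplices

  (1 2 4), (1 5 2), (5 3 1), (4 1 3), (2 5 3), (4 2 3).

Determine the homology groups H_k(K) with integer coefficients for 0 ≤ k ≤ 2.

We work with the vertex ordering 1 < 2 < 3 < 4 < 5. The simplices of K, each written with vertices in increasing order, are:

  0-simplices (5): [1], [2], [3], [4], [5]
  1-simplices (9): [1,2], [1,3], [1,4], [1,5], [2,3], [2,4], [2,5], [3,4], [3,5]
  2-simplices (6): [1,2,4], [1,2,5], [1,3,4], [1,3,5], [2,3,4], [2,3,5]

so the chain groups are C_0 ≅ Z^5, C_1 ≅ Z^9, C_2 ≅ Z^6.

The boundary map ∂_1: C_1 → C_0 is given by ∂[p,q] = [q] − [p]. For instance
  ∂[2,5] = [5] − [2].
As a 5×9 matrix over Z this has rank 4, with invariant factors (1,1,1,1).

∂_2: C_2 → C_1 sends each 2-simplex [p,q,r] to [q,r] − [p,r] + [p,q]. For instance
  ∂[2,3,4] = [3,4] − [2,4] + [2,3],
  ∂[1,2,4] = [2,4] − [1,4] + [1,2].
The 9×6 boundary matrix has rank 5 and Smith normal form diag(1,1,1,1,1).

Computing H_k = (kernel of ∂_k) / (image of ∂_{k+1}):

  H_0: rank C_0 − rank ∂_1 = 5 − 4 = 1, and the invariant factors of ∂_1 are all 1, so H_0 = Z.
  H_1: rank ker ∂_1 − rank ∂_2 = (9 − 4) − 5 = 0, and the invariant factors of ∂_2 are all 1, so H_1 = 0.
  H_2: rank ker ∂_2 − rank ∂_3 = (6 − 5) − 0 = 1, and there is no ∂_3, so H_2 = Z.

H_0 = Z,  H_1 = 0,  H_2 = Z.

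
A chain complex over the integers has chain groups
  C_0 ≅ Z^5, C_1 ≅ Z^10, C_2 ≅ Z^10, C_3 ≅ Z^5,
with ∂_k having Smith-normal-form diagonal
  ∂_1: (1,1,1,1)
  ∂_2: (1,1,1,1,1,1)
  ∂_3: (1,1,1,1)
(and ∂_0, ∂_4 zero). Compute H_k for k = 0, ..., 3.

H_0 = Z,  H_1 = 0,  H_2 = 0,  H_3 = Z.

H_0: b_0 = 5 − 0 − 4 = 1; torsion from ∂_1 factors > 1: none. So H_0 = Z.
H_1: b_1 = 10 − 4 − 6 = 0; torsion from ∂_2 factors > 1: none. So H_1 = 0.
H_2: b_2 = 10 − 6 − 4 = 0; torsion from ∂_3 factors > 1: none. So H_2 = 0.
H_3: b_3 = 5 − 4 − 0 = 1; torsion from ∂_4 factors > 1: none. So H_3 = Z.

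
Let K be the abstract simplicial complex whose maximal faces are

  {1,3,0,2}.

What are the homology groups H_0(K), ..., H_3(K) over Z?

We work with the vertex ordering 0 < 1 < 2 < 3. The simplices of K, each written with vertices in increasing order, are:

  0-simplices (4): [0], [1], [2], [3]
  1-simplices (6): [0,1], [0,2], [0,3], [1,2], [1,3], [2,3]
  2-simplices (4): [0,1,2], [0,1,3], [0,2,3], [1,2,3]
  3-simplices (1): [0,1,2,3]

Hence C_0 ≅ Z^4, C_1 ≅ Z^6, C_2 ≅ Z^4, C_3 ≅ Z^1.

∂_1: C_1 → C_0 sends each edge [p,q] (with p < q) to q − p.
The 4×6 boundary matrix has rank 3 and Smith normal form diag(1,1,1).

Boundary ∂_2: C_2 → C_1 sends each 2-simplex [p,q,r] to [q,r] − [p,r] + [p,q]. For instance
  ∂[0,2,3] = [2,3] − [0,3] + [0,2],
  ∂[0,1,2] = [1,2] − [0,2] + [0,1].
The resulting 6×4 matrix has rank 3, and its Smith normal form has invariant factors (1,1,1).

∂_3: C_3 → C_2 sends each 3-simplex σ to the alternating sum Σ_i (−1)^i (σ with its i-th vertex removed). For instance
  ∂[0,1,2,3] = [1,2,3] − [0,2,3] + [0,1,3] − [0,1,2].
The 4×1 boundary matrix has rank 1 and Smith normal form diag(1).

From H_k ≅ ker(∂_k) / im(∂_{k+1}) we obtain:

  H_0: rank C_0 − rank ∂_1 = 4 − 3 = 1, and the invariant factors of ∂_1 are all 1, so H_0 ≅ Z.
  H_1: rank ker ∂_1 − rank ∂_2 = (6 − 3) − 3 = 0, and the invariant factors of ∂_2 are all 1, so H_1 ≅ 0.
  H_2: rank ker ∂_2 − rank ∂_3 = (4 − 3) − 1 = 0, and the invariant factors of ∂_3 are all 1, so H_2 ≅ 0.
  H_3: rank ker ∂_3 − rank ∂_4 = (1 − 1) − 0 = 0, and there is no ∂_4, so H_3 ≅ 0.

As a check, the Euler characteristic is 4 − 6 + 4 − 1 = 1, which agrees with 1 − 0 + 0 − 0 = 1.

H_0 = Z,  H_1 = 0,  H_2 = 0,  H_3 = 0.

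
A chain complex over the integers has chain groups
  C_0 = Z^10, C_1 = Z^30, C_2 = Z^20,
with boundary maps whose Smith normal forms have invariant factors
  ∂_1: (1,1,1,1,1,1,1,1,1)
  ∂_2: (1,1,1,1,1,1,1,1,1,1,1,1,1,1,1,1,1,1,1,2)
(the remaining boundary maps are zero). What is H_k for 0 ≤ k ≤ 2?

H_0 ≅ Z,  H_1 ≅ Z ⊕ Z/2,  H_2 = 0.

H_0: b_0 = 10 − 0 − 9 = 1; torsion from ∂_1 factors > 1: none. So H_0 ≅ Z.
H_1: b_1 = 30 − 9 − 20 = 1; torsion from ∂_2 factors > 1: [2]. So H_1 ≅ Z ⊕ Z/2.
H_2: b_2 = 20 − 20 − 0 = 0; torsion from ∂_3 factors > 1: none. So H_2 ≅ 0.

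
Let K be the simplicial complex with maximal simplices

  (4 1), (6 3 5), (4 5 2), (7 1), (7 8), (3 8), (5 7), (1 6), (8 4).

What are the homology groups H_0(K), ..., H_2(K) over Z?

H_0 = Z,  H_1 = Z^4,  H_2 = 0.

Take the total order 1 < 2 < 3 < 4 < 5 < 6 < 7 < 8 on the vertex set. Then K (dimension 2) consists of the simplices:

  0-simplices (8): [1], [2], [3], [4], [5], [6], [7], [8]
  1-simplices (13): [1,4], [1,6], [1,7], [2,4], [2,5], [3,5], [3,6], [3,8], [4,5], [4,8], [5,6], [5,7], [7,8]
  2-simplices (2): [2,4,5], [3,5,6]

so the chain groups are C_0 ≅ Z^8, C_1 ≅ Z^13, C_2 ≅ Z^2.

The boundary map ∂_1: C_1 → C_0 sends each edge [p,q] (with p < q) to q − p. For instance
  ∂[3,5] = [5] − [3].
The resulting 8×13 matrix has rank 7, and its Smith normal form has invariant factors (1,1,1,1,1,1,1).

Boundary ∂_2: C_2 → C_1 acts by ∂[p,q,r] = [q,r] − [p,r] + [p,q]. For instance
  ∂[3,5,6] = [5,6] − [3,6] + [3,5],
  ∂[2,4,5] = [4,5] − [2,5] + [2,4].
The 13×2 boundary matrix has rank 2 and Smith normal form diag(1,1).

Now H_k = ker ∂_k / im ∂_{k+1}, so:

  H_0: rank C_0 − rank ∂_1 = 8 − 7 = 1, and the invariant factors of ∂_1 are all 1, so H_0 ≅ Z.
  H_1: rank ker ∂_1 − rank ∂_2 = (13 − 7) − 2 = 4, and the invariant factors of ∂_2 are all 1, so H_1 ≅ Z^4.
  H_2: rank ker ∂_2 − rank ∂_3 = (2 − 2) − 0 = 0, and there is no ∂_3, so H_2 ≅ 0.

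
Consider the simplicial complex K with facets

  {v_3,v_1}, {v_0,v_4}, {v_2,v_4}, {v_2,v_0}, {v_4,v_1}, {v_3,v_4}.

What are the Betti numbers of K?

Order the vertices as v_0 < v_1 < v_2 < v_3 < v_4. Listing each simplex with vertices in this order, K has dimension 1 with simplices:

  0-simplices (5): [v_0], [v_1], [v_2], [v_3], [v_4]
  1-simplices (6): [v_0,v_2], [v_0,v_4], [v_1,v_3], [v_1,v_4], [v_2,v_4], [v_3,v_4]

Hence C_0 ≅ Z^5, C_1 ≅ Z^6.

Boundary ∂_1: C_1 → C_0 is given by ∂[p,q] = [q] − [p]. For instance
  ∂[v_0,v_4] = [v_4] − [v_0].
This gives a 5×6 integer matrix of rank 4; reducing to Smith normal form yields diagonal entries (1,1,1,1).

From H_k ≅ ker(∂_k) / im(∂_{k+1}) we obtain:

  H_0: rank C_0 − rank ∂_1 = 5 − 4 = 1, and the invariant factors of ∂_1 are all 1, so H_0 ≅ Z.
  H_1: rank ker ∂_1 − rank ∂_2 = (6 − 4) − 0 = 2, and there is no ∂_2, so H_1 ≅ Z^2.

(K is a triangulation of a wedge of 2 circles.)

Hence the Betti numbers are b_0 = 1, b_1 = 2.

b_0 = 1, b_1 = 2.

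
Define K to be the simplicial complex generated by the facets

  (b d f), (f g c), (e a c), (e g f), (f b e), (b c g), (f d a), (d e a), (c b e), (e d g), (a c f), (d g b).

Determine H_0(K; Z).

K has 7 vertices, 18 edges, 12 triangles.
rank ∂_0 = 0, rank ∂_1 = 6 ⇒ b_0 = 7 − 0 − 6 = 1; all invariant factors of ∂_1 are 1 so no torsion. So H_0 ≅ Z.

H_0 ≅ Z.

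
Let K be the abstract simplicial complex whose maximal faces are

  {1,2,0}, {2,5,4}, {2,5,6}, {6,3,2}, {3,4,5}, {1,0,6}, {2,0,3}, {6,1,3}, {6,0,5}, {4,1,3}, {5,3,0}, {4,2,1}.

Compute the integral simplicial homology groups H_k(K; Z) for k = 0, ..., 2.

Order the vertices as 0 < 1 < 2 < 3 < 4 < 5 < 6. Listing each simplex with vertices in this order, K has dimension 2 with simplices:

  0-simplices (7): [0], [1], [2], [3], [4], [5], [6]
  1-simplices (18): [0,1], [0,2], [0,3], [0,5], [0,6], [1,2], [1,3], [1,4], [1,6], [2,3], [2,4], [2,5], [2,6], [3,4], [3,5], [3,6], [4,5], [5,6]
  2-simplices (12): [0,1,2], [0,1,6], [0,2,3], [0,3,5], [0,5,6], [1,2,4], [1,3,4], [1,3,6], [2,3,6], [2,4,5], [2,5,6], [3,4,5]

Hence C_0 ≅ Z^7, C_1 ≅ Z^18, C_2 ≅ Z^12.

The boundary map ∂_1: C_1 → C_0 maps an edge to its endpoints' difference, ∂[p,q] = q − p.
This gives a 7×18 integer matrix of rank 6; reducing to Smith normal form yields diagonal entries (1,1,1,1,1,1).

The boundary map ∂_2: C_2 → C_1 acts by ∂[p,q,r] = [q,r] − [p,r] + [p,q]. For instance
  ∂[0,1,2] = [1,2] − [0,2] + [0,1],
  ∂[2,3,6] = [3,6] − [2,6] + [2,3].
The 18×12 boundary matrix has rank 12 and Smith normal form diag(1,1,1,1,1,1,1,1,1,1,1,2).

Computing H_k = (kernel of ∂_k) / (image of ∂_{k+1}):

  H_0: rank C_0 − rank ∂_1 = 7 − 6 = 1, and the invariant factors of ∂_1 are all 1, so H_0 ≅ Z.
  H_1: rank ker ∂_1 − rank ∂_2 = (18 − 6) − 12 = 0, and ∂_2 has invariant factor 2 > 1, so H_1 ≅ Z/2Z.
  H_2: rank ker ∂_2 − rank ∂_3 = (12 − 12) − 0 = 0, and there is no ∂_3, so H_2 ≅ 0.

As a check, the Euler characteristic is 7 − 18 + 12 = 1, which agrees with 1 − 0 + 0 = 1.

H_0 = Z,  H_1 = Z/2Z,  H_2 = 0.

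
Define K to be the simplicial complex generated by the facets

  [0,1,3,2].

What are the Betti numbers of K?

Take the total order 0 < 1 < 2 < 3 on the vertex set. Then K (dimension 3) consists of the simplices:

  0-simplices (4): [0], [1], [2], [3]
  1-simplices (6): [0,1], [0,2], [0,3], [1,2], [1,3], [2,3]
  2-simplices (4): [0,1,2], [0,1,3], [0,2,3], [1,2,3]
  3-simplices (1): [0,1,2,3]

Hence C_0 ≅ Z^4, C_1 ≅ Z^6, C_2 ≅ Z^4, C_3 ≅ Z^1.

The boundary map ∂_1: C_1 → C_0 sends each edge [p,q] (with p < q) to q − p. For instance
  ∂[1,2] = [2] − [1].
The 4×6 boundary matrix has rank 3 and Smith normal form diag(1,1,1).

The boundary map ∂_2: C_2 → C_1 sends each 2-simplex [p,q,r] to [q,r] − [p,r] + [p,q]. For instance
  ∂[0,2,3] = [2,3] − [0,3] + [0,2],
  ∂[1,2,3] = [2,3] − [1,3] + [1,2].
The 6×4 boundary matrix has rank 3 and Smith normal form diag(1,1,1).

The boundary map ∂_3: C_3 → C_2 sends each 3-simplex σ to the alternating sum Σ_i (−1)^i (σ with its i-th vertex removed). For instance
  ∂[0,1,2,3] = [1,2,3] − [0,2,3] + [0,1,3] − [0,1,2].
This gives a 4×1 integer matrix of rank 1; reducing to Smith normal form yields diagonal entries (1).

Now H_k = ker ∂_k / im ∂_{k+1}, so:

  H_0: rank C_0 − rank ∂_1 = 4 − 3 = 1, and the invariant factors of ∂_1 are all 1, so H_0 ≅ Z.
  H_1: rank ker ∂_1 − rank ∂_2 = (6 − 3) − 3 = 0, and the invariant factors of ∂_2 are all 1, so H_1 ≅ 0.
  H_2: rank ker ∂_2 − rank ∂_3 = (4 − 3) − 1 = 0, and the invariant factors of ∂_3 are all 1, so H_2 ≅ 0.
  H_3: rank ker ∂_3 − rank ∂_4 = (1 − 1) − 0 = 0, and there is no ∂_4, so H_3 ≅ 0.

(K is a triangulation of the 3-simplex.)

Hence the Betti numbers are b_0 = 1, b_1 = 0, b_2 = 0, b_3 = 0.

b_0 = 1, b_1 = 0, b_2 = 0, b_3 = 0.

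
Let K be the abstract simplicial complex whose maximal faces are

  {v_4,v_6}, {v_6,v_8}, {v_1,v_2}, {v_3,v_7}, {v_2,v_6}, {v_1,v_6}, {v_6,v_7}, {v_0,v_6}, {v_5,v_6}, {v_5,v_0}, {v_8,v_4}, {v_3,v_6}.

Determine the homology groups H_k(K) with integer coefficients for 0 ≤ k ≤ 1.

We work with the vertex ordering v_0 < v_1 < v_2 < v_3 < v_4 < v_5 < v_6 < v_7 < v_8. The simplices of K, each written with vertices in increasing order, are:

  0-simplices (9): [v_0], [v_1], [v_2], [v_3], [v_4], [v_5], [v_6], [v_7], [v_8]
  1-simplices (12): [v_0,v_5], [v_0,v_6], [v_1,v_2], [v_1,v_6], [v_2,v_6], [v_3,v_6], [v_3,v_7], [v_4,v_6], [v_4,v_8], [v_5,v_6], [v_6,v_7], [v_6,v_8]

so the chain groups are C_0 ≅ Z^9, C_1 ≅ Z^12.

The boundary map ∂_1: C_1 → C_0 sends each edge [p,q] (with p < q) to q − p.
This gives a 9×12 integer matrix of rank 8; reducing to Smith normal form yields diagonal entries (1,1,1,1,1,1,1,1).

Reading off H_k = ker ∂_k / im ∂_{k+1}:

  H_0: rank C_0 − rank ∂_1 = 9 − 8 = 1, and the invariant factors of ∂_1 are all 1, so H_0 = Z.
  H_1: rank ker ∂_1 − rank ∂_2 = (12 − 8) − 0 = 4, and there is no ∂_2, so H_1 = Z^4.

As a check, the Euler characteristic is 9 − 12 = -3, which agrees with 1 − 4 = -3.
(K is a triangulation of a wedge of 4 circles.)

H_0 ≅ Z,  H_1 ≅ Z^4.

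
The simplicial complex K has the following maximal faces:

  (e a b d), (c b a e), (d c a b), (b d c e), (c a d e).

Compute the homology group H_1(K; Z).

H_1 = 0.

We work with the vertex ordering a < b < c < d < e. The simplices of K, each written with vertices in increasing order, are:

  0-simplices (5): a, b, c, d, e
  1-simplices (10): ab, ac, ad, ae, bc, bd, be, cd, ce, de
  2-simplices (10): abc, abd, abe, acd, ace, ade, bcd, bce, bde, cde
  3-simplices (5): abcd, abce, abde, acde, bcde

so the chain groups are C_0 ≅ Z^5, C_1 ≅ Z^10, C_2 ≅ Z^10, C_3 ≅ Z^5.

∂_1: C_1 → C_0 maps an edge to its endpoints' difference, ∂[p,q] = q − p.
As a 5×10 matrix over Z this has rank 4, with invariant factors (1,1,1,1).

∂_2: C_2 → C_1 sends each 2-simplex [p,q,r] to [q,r] − [p,r] + [p,q]. For instance
  ∂bcd = cd − bd + bc,
  ∂abc = bc − ac + ab.
The 10×10 boundary matrix has rank 6 and Smith normal form diag(1,1,1,1,1,1).

The boundary map ∂_3: C_3 → C_2 sends each 3-simplex σ to the alternating sum Σ_i (−1)^i (σ with its i-th vertex removed). For instance
  ∂abde = bde − ade + abe − abd,
  ∂abce = bce − ace + abe − abc.
As a 10×5 matrix over Z this has rank 4, with invariant factors (1,1,1,1).

Now H_k = ker ∂_k / im ∂_{k+1}, so:

  H_1: rank ker ∂_1 − rank ∂_2 = (10 − 4) − 6 = 0, and the invariant factors of ∂_2 are all 1, so H_1 ≅ 0.

(K is a triangulation of the 3-sphere S^3.)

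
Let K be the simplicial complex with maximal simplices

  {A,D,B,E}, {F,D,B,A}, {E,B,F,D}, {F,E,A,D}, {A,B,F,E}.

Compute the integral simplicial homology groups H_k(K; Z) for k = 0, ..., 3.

Fix the vertex order A < B < D < E < F and write every simplex with vertices in increasing order. Then dim K = 3 and the simplices of K are:

  0-simplices (5): A, B, D, E, F
  1-simplices (10): AB, AD, AE, AF, BD, BE, BF, DE, DF, EF
  2-simplices (10): ABD, ABE, ABF, ADE, ADF, AEF, BDE, BDF, BEF, DEF
  3-simplices (5): ABDE, ABDF, ABEF, ADEF, BDEF

Hence C_0 ≅ Z^5, C_1 ≅ Z^10, C_2 ≅ Z^10, C_3 ≅ Z^5.

The boundary map ∂_1: C_1 → C_0 is given by ∂[p,q] = [q] − [p]. For instance
  ∂DE = E − D.
This gives a 5×10 integer matrix of rank 4; reducing to Smith normal form yields diagonal entries (1,1,1,1).

Boundary ∂_2: C_2 → C_1 maps a triangle to the signed sum of its edges. For instance
  ∂AEF = EF − AF + AE,
  ∂ABE = BE − AE + AB.
The resulting 10×10 matrix has rank 6, and its Smith normal form has invariant factors (1,1,1,1,1,1).

∂_3: C_3 → C_2 sends each 3-simplex σ to the alternating sum Σ_i (−1)^i (σ with its i-th vertex removed). For instance
  ∂ABDE = BDE − ADE + ABE − ABD,
  ∂ADEF = DEF − AEF + ADF − ADE.
As a 10×5 matrix over Z this has rank 4, with invariant factors (1,1,1,1).

Now H_k = ker ∂_k / im ∂_{k+1}, so:

  H_0: rank C_0 − rank ∂_1 = 5 − 4 = 1, and the invariant factors of ∂_1 are all 1, so H_0 = Z.
  H_1: rank ker ∂_1 − rank ∂_2 = (10 − 4) − 6 = 0, and the invariant factors of ∂_2 are all 1, so H_1 = 0.
  H_2: rank ker ∂_2 − rank ∂_3 = (10 − 6) − 4 = 0, and the invariant factors of ∂_3 are all 1, so H_2 = 0.
  H_3: rank ker ∂_3 − rank ∂_4 = (5 − 4) − 0 = 1, and there is no ∂_4, so H_3 = Z.

H_0 ≅ Z,  H_1 = 0,  H_2 = 0,  H_3 ≅ Z.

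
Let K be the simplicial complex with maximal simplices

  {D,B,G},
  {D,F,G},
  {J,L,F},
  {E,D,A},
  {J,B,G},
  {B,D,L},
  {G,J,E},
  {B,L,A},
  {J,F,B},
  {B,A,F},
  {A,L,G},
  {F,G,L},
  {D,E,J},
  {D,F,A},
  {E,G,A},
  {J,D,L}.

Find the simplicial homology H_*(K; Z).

K has 8 vertices, 24 edges, 16 triangles.
rank ∂_0 = 0, rank ∂_1 = 7 ⇒ b_0 = 8 − 0 − 7 = 1; all invariant factors of ∂_1 are 1 so no torsion. So H_0 = Z.
rank ∂_1 = 7, rank ∂_2 = 15 ⇒ b_1 = 24 − 7 − 15 = 2; all invariant factors of ∂_2 are 1 so no torsion. So H_1 = Z^2.
rank ∂_2 = 15, rank ∂_3 = 0 ⇒ b_2 = 16 − 15 − 0 = 1. So H_2 = Z.

H_0 ≅ Z,  H_1 ≅ Z^2,  H_2 ≅ Z.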